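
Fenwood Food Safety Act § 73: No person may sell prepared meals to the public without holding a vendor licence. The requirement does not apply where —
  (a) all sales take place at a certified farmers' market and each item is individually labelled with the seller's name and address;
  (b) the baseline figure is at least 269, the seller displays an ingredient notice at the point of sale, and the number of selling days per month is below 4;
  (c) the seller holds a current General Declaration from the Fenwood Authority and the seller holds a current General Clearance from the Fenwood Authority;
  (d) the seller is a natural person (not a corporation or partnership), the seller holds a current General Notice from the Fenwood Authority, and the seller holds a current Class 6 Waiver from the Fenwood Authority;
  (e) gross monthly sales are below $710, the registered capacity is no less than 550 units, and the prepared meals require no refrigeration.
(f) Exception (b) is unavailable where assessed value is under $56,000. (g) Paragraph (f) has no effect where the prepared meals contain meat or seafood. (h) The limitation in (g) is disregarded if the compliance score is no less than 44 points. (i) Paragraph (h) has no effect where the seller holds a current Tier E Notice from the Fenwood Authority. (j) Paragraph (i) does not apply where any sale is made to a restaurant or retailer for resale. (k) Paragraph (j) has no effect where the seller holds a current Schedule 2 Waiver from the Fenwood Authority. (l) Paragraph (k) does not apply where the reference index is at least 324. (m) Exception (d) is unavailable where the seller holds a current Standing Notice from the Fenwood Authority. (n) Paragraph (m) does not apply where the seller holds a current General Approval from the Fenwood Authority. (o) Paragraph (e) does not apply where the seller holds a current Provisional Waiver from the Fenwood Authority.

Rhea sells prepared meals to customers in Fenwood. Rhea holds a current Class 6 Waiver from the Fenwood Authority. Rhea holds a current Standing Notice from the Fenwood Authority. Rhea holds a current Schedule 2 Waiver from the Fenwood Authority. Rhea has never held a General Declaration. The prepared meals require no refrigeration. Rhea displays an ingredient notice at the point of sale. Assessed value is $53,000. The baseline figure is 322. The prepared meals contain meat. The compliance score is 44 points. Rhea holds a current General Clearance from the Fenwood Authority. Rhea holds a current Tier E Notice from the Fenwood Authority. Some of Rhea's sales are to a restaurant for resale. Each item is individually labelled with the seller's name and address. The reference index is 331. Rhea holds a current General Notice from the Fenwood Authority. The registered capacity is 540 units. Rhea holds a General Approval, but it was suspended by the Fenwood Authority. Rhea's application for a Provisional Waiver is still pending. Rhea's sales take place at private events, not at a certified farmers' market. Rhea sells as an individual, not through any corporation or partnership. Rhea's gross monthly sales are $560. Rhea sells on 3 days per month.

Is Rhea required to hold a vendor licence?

Exception (a) does not apply: sales are at private events, not a certified farmers' market.
Exception (b) is satisfied on its face — the baseline figure is 322, meeting the 269 threshold; an ingredient notice is displayed; the number of selling days per month is 3, below the 4 limit. However, paragraphs (f)–(l) must be considered: (f) is engaged — assessed value is $53,000, under the $56,000 limit. (g) is triggered (the prepared meals contain meat), but is displaced by (h): (h) applies — the compliance score is 44 points, meeting the 44 points threshold. (i) applies (a current Tier E Notice is held), but is overridden by (j): (j) operates — some sales are to a restaurant for resale. (k) is triggered (a current Schedule 2 Waiver is held), but is set aside by (l): (l) operates against (k): the reference index is 331, meeting the 324 threshold. So (b) is unavailable.
Exception (c) requires that the seller holds a current General Declaration from the Fenwood Authority; but there is no General Declaration in force, so (c) is unavailable.
Exception (d): the seller is a natural person; a current General Notice is held; a current Class 6 Waiver is held — every condition holds. Turning to paragraphs (m)–(n): (m) is engaged — a current Standing Notice is held. (n), which would lift (m), is not engaged — no current General Approval is held. (d) is therefore removed.
Exception (e) does not apply: the registered capacity is 540 units, short of 550 units.
None of the exceptions is available; § 73 applies in full.

Yes — Rhea must hold a vendor licence.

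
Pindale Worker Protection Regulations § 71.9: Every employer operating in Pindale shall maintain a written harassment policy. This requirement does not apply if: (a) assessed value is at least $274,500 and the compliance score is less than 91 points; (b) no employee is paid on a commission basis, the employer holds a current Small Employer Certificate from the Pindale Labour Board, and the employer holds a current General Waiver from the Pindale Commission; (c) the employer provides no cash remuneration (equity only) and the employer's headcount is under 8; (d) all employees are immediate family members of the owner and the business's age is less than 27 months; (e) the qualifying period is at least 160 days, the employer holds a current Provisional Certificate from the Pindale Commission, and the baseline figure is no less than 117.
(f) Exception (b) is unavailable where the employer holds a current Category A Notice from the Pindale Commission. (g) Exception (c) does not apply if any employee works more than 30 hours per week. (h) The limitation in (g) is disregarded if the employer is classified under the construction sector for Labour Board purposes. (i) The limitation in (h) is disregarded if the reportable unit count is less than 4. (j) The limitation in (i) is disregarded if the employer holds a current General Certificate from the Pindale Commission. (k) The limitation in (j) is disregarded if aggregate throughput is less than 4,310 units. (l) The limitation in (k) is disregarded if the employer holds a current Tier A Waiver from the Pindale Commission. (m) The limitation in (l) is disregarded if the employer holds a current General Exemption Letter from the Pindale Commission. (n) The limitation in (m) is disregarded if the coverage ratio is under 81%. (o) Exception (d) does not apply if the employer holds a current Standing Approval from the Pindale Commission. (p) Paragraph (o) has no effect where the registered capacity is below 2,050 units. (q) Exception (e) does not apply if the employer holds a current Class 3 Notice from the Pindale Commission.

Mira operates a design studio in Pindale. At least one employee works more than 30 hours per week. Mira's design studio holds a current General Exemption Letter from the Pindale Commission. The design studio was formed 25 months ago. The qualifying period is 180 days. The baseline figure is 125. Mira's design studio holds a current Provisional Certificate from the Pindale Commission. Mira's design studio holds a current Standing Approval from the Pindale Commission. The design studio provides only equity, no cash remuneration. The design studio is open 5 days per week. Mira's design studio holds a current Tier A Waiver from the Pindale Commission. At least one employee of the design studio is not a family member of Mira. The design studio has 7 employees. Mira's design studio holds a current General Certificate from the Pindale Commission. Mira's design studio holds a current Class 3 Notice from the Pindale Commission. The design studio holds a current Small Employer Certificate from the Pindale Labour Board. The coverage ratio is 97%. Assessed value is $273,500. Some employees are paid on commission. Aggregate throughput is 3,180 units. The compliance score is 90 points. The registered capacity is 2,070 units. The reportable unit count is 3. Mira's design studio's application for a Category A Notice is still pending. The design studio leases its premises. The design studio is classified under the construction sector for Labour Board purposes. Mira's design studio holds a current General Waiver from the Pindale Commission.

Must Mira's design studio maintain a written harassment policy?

Yes — Mira's design studio must maintain a written harassment policy.

Exception (a) does not apply: assessed value is $273,500, short of $274,500.
Exception (b) fails — some employees are paid on commission.
Exception (c): remuneration is equity-only; the employer's headcount is 7, under the 8 limit — every condition holds. Turning to paragraphs (g)–(n): (g) operates against (c): at least one employee exceeds 30 hours/week. (h) operates (the design studio is classified under the construction sector), but is displaced by (i): (i) applies — the reportable unit count is 3, less than the 4 limit. (j) applies (a current General Certificate is held), but is overridden by (k): (k) operates against (j): aggregate throughput is 3,180 units, less than the 4,310 units limit. (l) operates (a current Tier A Waiver is held), but is overridden by (m): (m) operates against (l): a current General Exemption Letter is held. (n), which would lift (m), is not triggered — the coverage ratio is 97%, not under 81%. So (c) is unavailable.
Exception (d) does not apply: at least one employee is not a family member.
Exception (e) is satisfied on its face — the qualifying period is 180 days, meeting the 160 days threshold; a current Provisional Certificate is held; the baseline figure is 125, meeting the 117 threshold. But applying paragraph (q): (q) is triggered — a current Class 3 Notice is held. Exception (e) does not apply.
No exception applies. The general rule governs.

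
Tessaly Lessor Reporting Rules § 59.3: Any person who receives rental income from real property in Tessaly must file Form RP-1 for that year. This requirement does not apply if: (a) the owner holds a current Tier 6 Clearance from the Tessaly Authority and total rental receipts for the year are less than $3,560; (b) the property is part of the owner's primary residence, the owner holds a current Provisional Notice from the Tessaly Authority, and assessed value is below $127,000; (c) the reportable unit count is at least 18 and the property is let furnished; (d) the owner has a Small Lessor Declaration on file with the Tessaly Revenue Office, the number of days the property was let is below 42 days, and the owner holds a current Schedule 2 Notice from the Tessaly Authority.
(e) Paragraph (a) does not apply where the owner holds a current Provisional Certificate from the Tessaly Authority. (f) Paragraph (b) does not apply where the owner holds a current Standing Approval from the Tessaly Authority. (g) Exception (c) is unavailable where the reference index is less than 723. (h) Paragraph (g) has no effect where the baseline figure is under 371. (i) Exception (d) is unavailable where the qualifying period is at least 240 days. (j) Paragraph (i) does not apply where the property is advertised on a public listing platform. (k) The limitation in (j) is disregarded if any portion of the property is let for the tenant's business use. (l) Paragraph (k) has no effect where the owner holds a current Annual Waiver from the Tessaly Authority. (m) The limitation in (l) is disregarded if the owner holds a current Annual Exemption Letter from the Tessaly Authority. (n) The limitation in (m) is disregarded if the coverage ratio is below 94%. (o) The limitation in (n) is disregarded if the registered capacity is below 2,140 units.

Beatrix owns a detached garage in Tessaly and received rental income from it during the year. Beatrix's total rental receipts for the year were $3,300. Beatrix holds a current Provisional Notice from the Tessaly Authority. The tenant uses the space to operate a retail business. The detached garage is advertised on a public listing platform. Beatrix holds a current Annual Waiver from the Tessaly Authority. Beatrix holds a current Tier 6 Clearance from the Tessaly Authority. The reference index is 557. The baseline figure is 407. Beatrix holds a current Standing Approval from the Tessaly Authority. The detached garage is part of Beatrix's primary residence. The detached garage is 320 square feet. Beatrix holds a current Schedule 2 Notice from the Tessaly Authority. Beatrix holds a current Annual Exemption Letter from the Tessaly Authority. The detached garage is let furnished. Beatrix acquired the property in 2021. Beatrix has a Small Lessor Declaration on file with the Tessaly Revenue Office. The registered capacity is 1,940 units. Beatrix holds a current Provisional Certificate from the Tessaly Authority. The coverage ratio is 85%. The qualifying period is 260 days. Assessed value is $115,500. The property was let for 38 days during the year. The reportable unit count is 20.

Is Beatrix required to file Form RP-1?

Yes — Beatrix must file Form RP-1.

Exception (a)'s conditions are all satisfied: a current Tier 6 Clearance is held; total rental receipts for the year are $3,300, less than the $3,560 limit. Turning to paragraph (e): (e) operates against (a): a current Provisional Certificate is held. Exception (a) does not apply.
Exception (b): the detached garage is part of the primary residence; a current Provisional Notice is held; assessed value is $115,500, below the $127,000 limit — every condition holds. However, paragraph (f) must be considered: (f) operates — a current Standing Approval is held. (b) is therefore removed.
Exception (c)'s conditions are all satisfied: the reportable unit count is 20, meeting the 18 threshold; the property is let furnished. Turning to paragraphs (g)–(h): (g) operates against (c): the reference index is 557, less than the 723 limit. (h), which would lift (g), is not engaged — the baseline figure is 407, not under 371. (c) is therefore removed.
Exception (d) is satisfied on its face — a Small Lessor Declaration is on file; the number of days the property was let is 38 days, below the 42 days limit; a current Schedule 2 Notice is held. Turning to paragraphs (i)–(o): (i) is triggered — the qualifying period is 260 days, meeting the 240 days threshold. (j) is triggered (the property is publicly advertised), but is overridden by (k): (k) applies — the space is let for business use. (l) would limit (k) — a current Annual Waiver is held — but (m) sets (l) aside: (m) operates against (l): a current Annual Exemption Letter is held. (n) is triggered (the coverage ratio is 85%, below the 94% limit), but is set aside by (o): (o) operates against (n): the registered capacity is 1,940 units, below the 2,140 units limit. So (d) is unavailable.
Every exception is unavailable, so the rule governs.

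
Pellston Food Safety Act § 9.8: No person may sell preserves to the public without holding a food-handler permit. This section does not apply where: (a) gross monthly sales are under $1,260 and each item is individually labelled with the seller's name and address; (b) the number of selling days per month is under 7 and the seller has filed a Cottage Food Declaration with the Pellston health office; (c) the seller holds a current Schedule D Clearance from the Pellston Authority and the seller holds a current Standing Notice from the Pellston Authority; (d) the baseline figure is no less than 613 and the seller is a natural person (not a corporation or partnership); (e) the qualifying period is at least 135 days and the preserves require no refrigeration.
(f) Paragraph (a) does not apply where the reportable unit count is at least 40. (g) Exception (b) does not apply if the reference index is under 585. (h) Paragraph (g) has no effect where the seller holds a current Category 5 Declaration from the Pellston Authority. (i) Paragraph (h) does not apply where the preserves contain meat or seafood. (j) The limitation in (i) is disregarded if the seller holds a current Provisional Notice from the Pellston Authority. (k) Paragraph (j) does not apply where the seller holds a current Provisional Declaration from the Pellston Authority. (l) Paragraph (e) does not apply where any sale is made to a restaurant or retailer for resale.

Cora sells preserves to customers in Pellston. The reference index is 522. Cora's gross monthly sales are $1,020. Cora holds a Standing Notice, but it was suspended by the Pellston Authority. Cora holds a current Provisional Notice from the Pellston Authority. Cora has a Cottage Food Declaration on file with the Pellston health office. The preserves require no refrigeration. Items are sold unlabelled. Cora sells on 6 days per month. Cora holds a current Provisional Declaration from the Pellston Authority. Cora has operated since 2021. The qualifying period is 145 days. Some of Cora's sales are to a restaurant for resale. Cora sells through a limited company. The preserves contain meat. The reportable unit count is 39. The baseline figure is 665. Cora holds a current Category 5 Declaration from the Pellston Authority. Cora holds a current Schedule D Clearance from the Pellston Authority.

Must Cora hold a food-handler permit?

Yes — Cora must hold a food-handler permit.

Exception (a) fails — items are sold unlabelled.
Exception (b)'s conditions are all satisfied: the number of selling days per month is 6, under the 7 limit; a Cottage Food Declaration is on file. But applying paragraphs (g)–(k): (g) operates against (b): the reference index is 522, under the 585 limit. (h) would limit (g) — a current Category 5 Declaration is held — but (i) sets (h) aside: (i) operates — the preserves contain meat. (j) would limit (i) — a current Provisional Notice is held — but (k) sets (j) aside: (k) operates against (j): a current Provisional Declaration is held. So (b) is unavailable.
Exception (c) requires that the seller holds a current Standing Notice from the Pellston Authority; but the Standing Notice is not current, so (c) is unavailable.
Exception (d) requires that the seller is a natural person (not a corporation or partnership); but the seller operates through a limited company, so (d) is unavailable.
Exception (e) is satisfied on its face — the qualifying period is 145 days, meeting the 135 days threshold; the preserves are shelf-stable. But: (l) is engaged — some sales are to a restaurant for resale. So (e) is unavailable.
None of the exceptions is available; § 9.8 applies in full.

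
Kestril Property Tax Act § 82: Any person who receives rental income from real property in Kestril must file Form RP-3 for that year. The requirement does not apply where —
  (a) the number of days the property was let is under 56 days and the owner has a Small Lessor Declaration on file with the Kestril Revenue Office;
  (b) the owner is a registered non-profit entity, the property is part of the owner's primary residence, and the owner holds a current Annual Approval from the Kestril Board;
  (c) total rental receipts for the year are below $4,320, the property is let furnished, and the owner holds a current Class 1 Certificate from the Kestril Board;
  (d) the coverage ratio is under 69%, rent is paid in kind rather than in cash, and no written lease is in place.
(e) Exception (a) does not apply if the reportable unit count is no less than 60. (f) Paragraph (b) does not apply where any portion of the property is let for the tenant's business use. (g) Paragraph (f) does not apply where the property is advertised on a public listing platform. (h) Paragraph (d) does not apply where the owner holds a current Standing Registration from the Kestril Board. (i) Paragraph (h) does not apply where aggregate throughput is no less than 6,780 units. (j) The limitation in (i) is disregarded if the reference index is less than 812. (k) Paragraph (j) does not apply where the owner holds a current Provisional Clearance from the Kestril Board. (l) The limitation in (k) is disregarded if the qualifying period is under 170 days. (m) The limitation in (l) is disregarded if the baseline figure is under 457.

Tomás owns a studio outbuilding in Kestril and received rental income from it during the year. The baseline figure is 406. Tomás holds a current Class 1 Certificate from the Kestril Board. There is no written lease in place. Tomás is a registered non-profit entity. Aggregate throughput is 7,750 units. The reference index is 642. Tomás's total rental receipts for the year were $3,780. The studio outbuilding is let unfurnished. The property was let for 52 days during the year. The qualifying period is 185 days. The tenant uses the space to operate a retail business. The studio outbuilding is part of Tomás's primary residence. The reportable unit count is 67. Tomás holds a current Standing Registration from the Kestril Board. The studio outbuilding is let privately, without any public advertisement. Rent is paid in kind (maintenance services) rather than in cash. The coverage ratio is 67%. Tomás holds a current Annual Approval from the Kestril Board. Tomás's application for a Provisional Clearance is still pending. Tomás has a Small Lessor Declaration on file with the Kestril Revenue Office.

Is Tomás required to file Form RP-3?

Yes — Tomás must file Form RP-3.

Exception (a)'s conditions are all satisfied: the number of days the property was let is 52 days, under the 56 days limit; a Small Lessor Declaration is on file. However, paragraph (e) must be considered: (e) operates against (a): the reportable unit count is 67, meeting the 60 threshold. So (a) is unavailable.
Exception (b)'s conditions are all satisfied: Tomás is a registered non-profit; the studio outbuilding is part of the primary residence; a current Annual Approval is held. Turning to paragraphs (f)–(g): (f) operates against (b): the space is let for business use. (g) does not operate here (the property is let privately without advertisement), so (f) stands. Exception (b) does not apply.
Exception (c) does not apply: the property is let unfurnished.
Exception (d) is satisfied on its face — the coverage ratio is 67%, under the 69% limit; rent is paid in kind; there is no written lease. However, paragraphs (h)–(m) must be considered: (h) operates against (d): a current Standing Registration is held. (i) would limit (h) — aggregate throughput is 7,750 units, meeting the 6,780 units threshold — but (j) sets (i) aside: (j) operates against (i): the reference index is 642, less than the 812 limit. (k) is inapplicable (no current Provisional Clearance is held), so (j) stands. (d) is therefore removed.
Every exception is unavailable, so the rule governs.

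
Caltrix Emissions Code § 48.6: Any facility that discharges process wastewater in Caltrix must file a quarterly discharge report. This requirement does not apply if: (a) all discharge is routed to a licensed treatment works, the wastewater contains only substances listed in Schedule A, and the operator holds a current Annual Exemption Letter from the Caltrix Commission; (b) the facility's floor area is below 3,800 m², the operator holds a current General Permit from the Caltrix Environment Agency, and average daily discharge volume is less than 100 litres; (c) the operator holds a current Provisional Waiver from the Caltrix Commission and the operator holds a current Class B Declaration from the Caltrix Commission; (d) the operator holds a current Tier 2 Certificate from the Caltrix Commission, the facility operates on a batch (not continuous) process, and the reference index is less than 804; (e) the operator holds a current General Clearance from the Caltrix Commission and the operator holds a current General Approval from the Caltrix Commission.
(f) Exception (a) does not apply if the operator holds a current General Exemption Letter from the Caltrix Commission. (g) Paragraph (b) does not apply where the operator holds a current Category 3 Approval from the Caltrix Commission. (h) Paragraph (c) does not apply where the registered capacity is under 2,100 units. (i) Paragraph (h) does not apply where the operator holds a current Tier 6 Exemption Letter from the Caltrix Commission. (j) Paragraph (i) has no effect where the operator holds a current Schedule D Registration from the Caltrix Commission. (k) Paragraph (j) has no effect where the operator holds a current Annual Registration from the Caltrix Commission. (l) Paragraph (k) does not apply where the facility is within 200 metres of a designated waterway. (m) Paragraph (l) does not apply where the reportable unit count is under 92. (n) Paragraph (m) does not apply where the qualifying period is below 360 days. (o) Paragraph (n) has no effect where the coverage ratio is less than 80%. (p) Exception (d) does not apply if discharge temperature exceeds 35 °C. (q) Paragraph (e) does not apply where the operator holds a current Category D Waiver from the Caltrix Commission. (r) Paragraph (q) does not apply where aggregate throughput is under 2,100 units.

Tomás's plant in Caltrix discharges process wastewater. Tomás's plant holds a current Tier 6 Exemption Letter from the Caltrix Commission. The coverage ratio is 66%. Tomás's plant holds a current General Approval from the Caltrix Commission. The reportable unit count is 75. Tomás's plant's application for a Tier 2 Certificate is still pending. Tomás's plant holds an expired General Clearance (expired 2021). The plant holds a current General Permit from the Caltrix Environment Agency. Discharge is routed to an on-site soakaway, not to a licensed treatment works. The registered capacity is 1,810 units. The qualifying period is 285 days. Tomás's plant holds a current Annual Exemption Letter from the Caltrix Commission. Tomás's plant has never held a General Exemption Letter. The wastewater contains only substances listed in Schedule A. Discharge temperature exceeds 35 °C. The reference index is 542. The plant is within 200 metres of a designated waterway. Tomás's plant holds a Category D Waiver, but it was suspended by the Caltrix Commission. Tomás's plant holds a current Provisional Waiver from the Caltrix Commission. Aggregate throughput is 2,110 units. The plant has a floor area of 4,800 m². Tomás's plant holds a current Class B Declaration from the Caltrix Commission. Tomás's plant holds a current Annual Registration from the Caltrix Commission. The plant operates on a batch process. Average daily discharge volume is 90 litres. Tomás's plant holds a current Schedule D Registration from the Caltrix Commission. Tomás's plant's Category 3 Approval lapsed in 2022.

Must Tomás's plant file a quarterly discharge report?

No — exception (c) applies; Tomás's plant is not required to file a quarterly discharge report.

Exception (a) fails — discharge is not routed to a licensed treatment works.
Exception (b) does not apply: the facility's floor area is 4,800 m², not below 3,800 m².
Exception (c)'s conditions are all satisfied: a current Provisional Waiver is held; a current Class B Declaration is held. As to paragraphs (h)–(o): (h) is triggered (the registered capacity is 1,810 units, under the 2,100 units limit), but yields to (i): (i) operates against (h): a current Tier 6 Exemption Letter is held. (j) would limit (i) — a current Schedule D Registration is held — but (k) sets (j) aside: (k) is triggered — a current Annual Registration is held. (l) would limit (k) — the plant is within 200 m of a designated waterway — but (m) sets (l) aside: (m) operates against (l): the reportable unit count is 75, under the 92 limit. (n) would limit (m) — the qualifying period is 285 days, below the 360 days limit — but (o) sets (n) aside: (o) applies — the coverage ratio is 66%, less than the 80% limit. (c) remains available.
Exception (d) requires that the operator holds a current Tier 2 Certificate from the Caltrix Commission; but there is no Tier 2 Certificate in force, so (d) is unavailable.
Exception (e) fails — there is no General Clearance in force.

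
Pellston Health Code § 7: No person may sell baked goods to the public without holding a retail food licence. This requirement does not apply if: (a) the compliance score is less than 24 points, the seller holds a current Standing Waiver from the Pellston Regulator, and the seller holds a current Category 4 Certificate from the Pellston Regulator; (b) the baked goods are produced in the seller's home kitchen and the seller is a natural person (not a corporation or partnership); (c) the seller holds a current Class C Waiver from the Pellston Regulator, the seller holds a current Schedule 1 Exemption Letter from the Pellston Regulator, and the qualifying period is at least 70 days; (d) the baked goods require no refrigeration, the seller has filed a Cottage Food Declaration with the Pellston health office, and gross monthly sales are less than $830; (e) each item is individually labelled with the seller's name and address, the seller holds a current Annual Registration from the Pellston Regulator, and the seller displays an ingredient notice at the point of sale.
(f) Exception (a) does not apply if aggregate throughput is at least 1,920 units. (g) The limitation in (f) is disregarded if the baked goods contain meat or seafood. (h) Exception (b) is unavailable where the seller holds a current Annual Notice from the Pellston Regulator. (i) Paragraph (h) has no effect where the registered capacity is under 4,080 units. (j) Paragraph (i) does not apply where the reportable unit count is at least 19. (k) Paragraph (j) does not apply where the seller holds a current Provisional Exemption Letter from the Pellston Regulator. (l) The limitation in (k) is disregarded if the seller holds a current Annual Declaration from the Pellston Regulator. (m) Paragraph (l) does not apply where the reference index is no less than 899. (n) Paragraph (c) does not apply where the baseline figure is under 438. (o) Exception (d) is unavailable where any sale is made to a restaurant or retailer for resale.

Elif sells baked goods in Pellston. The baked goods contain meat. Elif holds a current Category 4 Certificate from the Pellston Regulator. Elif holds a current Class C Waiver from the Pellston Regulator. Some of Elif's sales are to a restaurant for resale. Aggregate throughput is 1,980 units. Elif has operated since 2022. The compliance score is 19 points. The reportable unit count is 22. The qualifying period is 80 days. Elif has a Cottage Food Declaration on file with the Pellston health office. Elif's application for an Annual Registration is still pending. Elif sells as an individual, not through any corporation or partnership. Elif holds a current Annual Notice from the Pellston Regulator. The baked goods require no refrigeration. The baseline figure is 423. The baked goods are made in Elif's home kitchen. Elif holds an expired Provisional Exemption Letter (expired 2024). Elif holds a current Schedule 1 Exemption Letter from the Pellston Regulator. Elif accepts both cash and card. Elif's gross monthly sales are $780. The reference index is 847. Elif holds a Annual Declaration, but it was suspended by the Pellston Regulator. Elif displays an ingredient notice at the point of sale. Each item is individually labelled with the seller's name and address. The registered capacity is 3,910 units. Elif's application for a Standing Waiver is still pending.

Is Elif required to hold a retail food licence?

Yes — Elif must hold a retail food licence.

Exception (a) fails — no current Standing Waiver is held.
Exception (b) is satisfied on its face — the baked goods are home-kitchen produced; the seller is a natural person. However, paragraphs (h)–(m) must be considered: (h) is engaged — a current Annual Notice is held. (i) would limit (h) — the registered capacity is 3,910 units, under the 4,080 units limit — but (j) sets (i) aside: (j) operates — the reportable unit count is 22, meeting the 19 threshold. (k) is not engaged (the Provisional Exemption Letter is not current), so (j) stands. Exception (b) does not apply.
Exception (c): a current Class C Waiver is held; a current Schedule 1 Exemption Letter is held; the qualifying period is 80 days, meeting the 70 days threshold — every condition holds. However, paragraph (n) must be considered: (n) operates against (c): the baseline figure is 423, under the 438 limit. Exception (c) does not apply.
Exception (d): the baked goods are shelf-stable; a Cottage Food Declaration is on file; gross monthly sales are $780, less than the $830 limit — every condition holds. However, paragraph (o) must be considered: (o) is engaged — some sales are to a restaurant for resale. (d) is therefore removed.
Exception (e) fails — the Annual Registration is not current.
No exception displaces § 7.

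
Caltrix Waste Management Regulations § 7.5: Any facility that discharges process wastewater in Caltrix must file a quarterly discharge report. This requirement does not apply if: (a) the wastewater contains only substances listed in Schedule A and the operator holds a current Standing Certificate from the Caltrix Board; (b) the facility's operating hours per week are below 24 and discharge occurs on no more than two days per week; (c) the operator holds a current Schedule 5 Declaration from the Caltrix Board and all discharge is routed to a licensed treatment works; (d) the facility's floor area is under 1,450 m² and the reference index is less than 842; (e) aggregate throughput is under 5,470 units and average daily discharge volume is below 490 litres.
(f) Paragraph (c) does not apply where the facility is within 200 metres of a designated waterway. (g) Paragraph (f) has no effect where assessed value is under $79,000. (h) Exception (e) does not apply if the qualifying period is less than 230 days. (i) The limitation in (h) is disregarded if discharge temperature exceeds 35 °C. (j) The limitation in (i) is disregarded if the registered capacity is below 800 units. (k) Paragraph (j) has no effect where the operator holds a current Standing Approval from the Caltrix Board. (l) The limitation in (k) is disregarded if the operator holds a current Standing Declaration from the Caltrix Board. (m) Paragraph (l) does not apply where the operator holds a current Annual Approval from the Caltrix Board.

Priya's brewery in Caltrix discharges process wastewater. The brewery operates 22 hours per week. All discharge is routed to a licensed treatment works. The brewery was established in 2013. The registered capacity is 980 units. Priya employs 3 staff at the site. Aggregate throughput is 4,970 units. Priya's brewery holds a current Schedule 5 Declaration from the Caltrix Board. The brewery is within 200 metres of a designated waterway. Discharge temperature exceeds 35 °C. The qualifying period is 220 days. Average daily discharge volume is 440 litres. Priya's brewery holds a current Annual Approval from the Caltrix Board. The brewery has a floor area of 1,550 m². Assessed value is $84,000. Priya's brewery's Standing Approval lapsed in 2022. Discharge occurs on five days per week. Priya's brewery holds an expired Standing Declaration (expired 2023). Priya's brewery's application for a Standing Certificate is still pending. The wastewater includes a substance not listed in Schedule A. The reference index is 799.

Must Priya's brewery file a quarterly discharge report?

No — exception (e) applies; Priya's brewery is not required to file a quarterly discharge report.

Exception (a) requires that the wastewater contains only substances listed in Schedule A; but the wastewater includes a non-Schedule-A substance, so (a) is unavailable.
Exception (b) fails — discharge occurs on five days per week.
Exception (c) is satisfied on its face — a current Schedule 5 Declaration is held; discharge is routed to a licensed treatment works. But: (f) is triggered — the brewery is within 200 m of a designated waterway. (g), which would lift (f), is not engaged — assessed value is $84,000, not under $79,000. So (c) is unavailable.
Exception (d) requires that the facility's floor area is under 1,450 m²; but the facility's floor area is 1,550 m², not under 1,450 m², so (d) is unavailable.
Exception (e) is satisfied on its face — aggregate throughput is 4,970 units, under the 5,470 units limit; average daily discharge volume is 440 litres, below the 490 litres limit. As to paragraphs (h)–(m): (h) is engaged (the qualifying period is 220 days, less than the 230 days limit), but is set aside by (i): (i) operates against (h): discharge temperature exceeds 35 °C. (j) is not triggered (the registered capacity is 980 units, not below 800 units), so (i) stands. (e) remains available.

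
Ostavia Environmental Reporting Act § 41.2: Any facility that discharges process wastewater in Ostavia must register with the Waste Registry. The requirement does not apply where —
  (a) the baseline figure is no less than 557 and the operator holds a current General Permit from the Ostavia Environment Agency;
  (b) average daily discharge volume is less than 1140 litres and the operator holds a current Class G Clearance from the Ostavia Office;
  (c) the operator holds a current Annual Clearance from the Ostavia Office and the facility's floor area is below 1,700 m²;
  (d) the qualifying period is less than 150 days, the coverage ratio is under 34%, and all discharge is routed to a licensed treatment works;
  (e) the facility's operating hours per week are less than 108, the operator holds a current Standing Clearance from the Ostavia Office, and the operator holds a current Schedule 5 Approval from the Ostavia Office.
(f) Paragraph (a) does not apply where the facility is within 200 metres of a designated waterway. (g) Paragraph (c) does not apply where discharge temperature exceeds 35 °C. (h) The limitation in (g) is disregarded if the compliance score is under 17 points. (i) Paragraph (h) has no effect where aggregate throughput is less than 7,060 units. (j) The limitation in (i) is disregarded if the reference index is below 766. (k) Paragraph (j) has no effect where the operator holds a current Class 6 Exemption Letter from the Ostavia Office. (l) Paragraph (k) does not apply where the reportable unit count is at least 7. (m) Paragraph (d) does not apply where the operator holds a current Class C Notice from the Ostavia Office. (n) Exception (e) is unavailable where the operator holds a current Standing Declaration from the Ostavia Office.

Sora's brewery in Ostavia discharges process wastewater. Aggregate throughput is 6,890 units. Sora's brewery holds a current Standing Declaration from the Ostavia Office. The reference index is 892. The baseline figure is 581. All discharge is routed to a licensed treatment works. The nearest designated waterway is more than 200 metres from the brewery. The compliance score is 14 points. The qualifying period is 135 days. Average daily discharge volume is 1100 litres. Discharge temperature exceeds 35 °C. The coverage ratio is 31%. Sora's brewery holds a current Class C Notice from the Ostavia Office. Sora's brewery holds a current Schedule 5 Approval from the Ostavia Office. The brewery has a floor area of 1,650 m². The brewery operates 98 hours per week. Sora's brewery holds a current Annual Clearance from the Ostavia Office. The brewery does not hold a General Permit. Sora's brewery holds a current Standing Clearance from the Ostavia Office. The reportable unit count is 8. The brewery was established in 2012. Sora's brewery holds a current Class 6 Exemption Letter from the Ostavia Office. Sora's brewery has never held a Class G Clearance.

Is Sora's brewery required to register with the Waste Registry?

Exception (a) fails — no General Permit is held.
Exception (b) does not apply: no current Class G Clearance is held.
Exception (c): a current Annual Clearance is held; the facility's floor area is 1,650 m², below the 1,700 m² limit — every condition holds. But: (g) operates — discharge temperature exceeds 35 °C. (h) applies (the compliance score is 14 points, under the 17 points limit), but yields to (i): (i) operates — aggregate throughput is 6,890 units, less than the 7,060 units limit. (j) is not triggered (the reference index is 892, not below 766), so (i) stands. Exception (c) does not apply.
Exception (d)'s conditions are all satisfied: the qualifying period is 135 days, less than the 150 days limit; the coverage ratio is 31%, under the 34% limit; discharge is routed to a licensed treatment works. However, paragraph (m) must be considered: (m) is engaged — a current Class C Notice is held. Exception (d) does not apply.
Exception (e) is satisfied on its face — the facility's operating hours per week are 98, less than the 108 limit; a current Standing Clearance is held; a current Schedule 5 Approval is held. Turning to paragraph (n): (n) operates against (e): a current Standing Declaration is held. So (e) is unavailable.
No exception displaces § 41.2.

Yes — Sora's brewery must register with the Waste Registry.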